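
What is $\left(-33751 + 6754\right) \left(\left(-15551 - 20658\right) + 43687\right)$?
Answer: $-201883566$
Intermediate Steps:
$\left(-33751 + 6754\right) \left(\left(-15551 - 20658\right) + 43687\right) = - 26997 \left(\left(-15551 - 20658\right) + 43687\right) = - 26997 \left(-36209 + 43687\right) = \left(-26997\right) 7478 = -201883566$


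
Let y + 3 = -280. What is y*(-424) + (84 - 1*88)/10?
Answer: 599958/5 ≈ 1.1999e+5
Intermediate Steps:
y = -283 (y = -3 - 280 = -283)
y*(-424) + (84 - 1*88)/10 = -283*(-424) + (84 - 1*88)/10 = 119992 + (84 - 88)*(⅒) = 119992 - 4*⅒ = 119992 - ⅖ = 599958/5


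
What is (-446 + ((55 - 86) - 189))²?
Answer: 443556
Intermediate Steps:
(-446 + ((55 - 86) - 189))² = (-446 + (-31 - 189))² = (-446 - 220)² = (-666)² = 443556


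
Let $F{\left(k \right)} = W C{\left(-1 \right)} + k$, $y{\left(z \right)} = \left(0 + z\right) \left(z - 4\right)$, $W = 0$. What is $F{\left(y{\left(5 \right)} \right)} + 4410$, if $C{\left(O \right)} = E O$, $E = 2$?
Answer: $4415$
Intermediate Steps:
$C{\left(O \right)} = 2 O$
$y{\left(z \right)} = z \left(-4 + z\right)$
$F{\left(k \right)} = k$ ($F{\left(k \right)} = 0 \cdot 2 \left(-1\right) + k = 0 \left(-2\right) + k = 0 + k = k$)
$F{\left(y{\left(5 \right)} \right)} + 4410 = 5 \left(-4 + 5\right) + 4410 = 5 \cdot 1 + 4410 = 5 + 4410 = 4415$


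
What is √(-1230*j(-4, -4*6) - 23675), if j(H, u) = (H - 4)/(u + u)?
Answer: 2*I*√5970 ≈ 154.53*I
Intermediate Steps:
j(H, u) = (-4 + H)/(2*u) (j(H, u) = (-4 + H)/((2*u)) = (-4 + H)*(1/(2*u)) = (-4 + H)/(2*u))
√(-1230*j(-4, -4*6) - 23675) = √(-615*(-4 - 4)/((-4*6)) - 23675) = √(-615*(-8)/(-24) - 23675) = √(-615*(-1)*(-8)/24 - 23675) = √(-1230*⅙ - 23675) = √(-205 - 23675) = √(-23880) = 2*I*√5970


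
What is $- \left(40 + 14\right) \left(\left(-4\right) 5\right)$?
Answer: $1080$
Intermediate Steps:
$- \left(40 + 14\right) \left(\left(-4\right) 5\right) = - 54 \left(-20\right) = \left(-1\right) \left(-1080\right) = 1080$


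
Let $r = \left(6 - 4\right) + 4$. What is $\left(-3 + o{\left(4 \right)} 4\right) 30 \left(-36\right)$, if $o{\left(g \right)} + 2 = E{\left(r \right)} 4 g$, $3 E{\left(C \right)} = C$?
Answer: $-126360$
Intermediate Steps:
$r = 6$ ($r = 2 + 4 = 6$)
$E{\left(C \right)} = \frac{C}{3}$
$o{\left(g \right)} = -2 + 8 g$ ($o{\left(g \right)} = -2 + \frac{1}{3} \cdot 6 \cdot 4 g = -2 + 2 \cdot 4 g = -2 + 8 g$)
$\left(-3 + o{\left(4 \right)} 4\right) 30 \left(-36\right) = \left(-3 + \left(-2 + 8 \cdot 4\right) 4\right) 30 \left(-36\right) = \left(-3 + \left(-2 + 32\right) 4\right) 30 \left(-36\right) = \left(-3 + 30 \cdot 4\right) 30 \left(-36\right) = \left(-3 + 120\right) 30 \left(-36\right) = 117 \cdot 30 \left(-36\right) = 3510 \left(-36\right) = -126360$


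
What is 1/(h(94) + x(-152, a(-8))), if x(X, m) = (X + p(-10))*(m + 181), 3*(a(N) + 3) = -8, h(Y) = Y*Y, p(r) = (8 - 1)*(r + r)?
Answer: -3/127084 ≈ -2.3606e-5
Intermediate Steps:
p(r) = 14*r (p(r) = 7*(2*r) = 14*r)
h(Y) = Y²
a(N) = -17/3 (a(N) = -3 + (⅓)*(-8) = -3 - 8/3 = -17/3)
x(X, m) = (-140 + X)*(181 + m) (x(X, m) = (X + 14*(-10))*(m + 181) = (X - 140)*(181 + m) = (-140 + X)*(181 + m))
1/(h(94) + x(-152, a(-8))) = 1/(94² + (-25340 - 140*(-17/3) + 181*(-152) - 152*(-17/3))) = 1/(8836 + (-25340 + 2380/3 - 27512 + 2584/3)) = 1/(8836 - 153592/3) = 1/(-127084/3) = -3/127084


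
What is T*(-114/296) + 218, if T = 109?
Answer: 26051/148 ≈ 176.02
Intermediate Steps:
T*(-114/296) + 218 = 109*(-114/296) + 218 = 109*(-114*1/296) + 218 = 109*(-57/148) + 218 = -6213/148 + 218 = 26051/148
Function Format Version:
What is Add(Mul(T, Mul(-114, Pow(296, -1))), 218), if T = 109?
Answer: Rational(26051, 148) ≈ 176.02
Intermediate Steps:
Add(Mul(T, Mul(-114, Pow(296, -1))), 218) = Add(Mul(109, Mul(-114, Pow(296, -1))), 218) = Add(Mul(109, Mul(-114, Rational(1, 296))), 218) = Add(Mul(109, Rational(-57, 148)), 218) = Add(Rational(-6213, 148), 218) = Rational(26051, 148)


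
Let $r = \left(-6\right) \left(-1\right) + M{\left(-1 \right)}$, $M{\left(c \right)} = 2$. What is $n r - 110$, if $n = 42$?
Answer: $226$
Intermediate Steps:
$r = 8$ ($r = \left(-6\right) \left(-1\right) + 2 = 6 + 2 = 8$)
$n r - 110 = 42 \cdot 8 - 110 = 336 - 110 = 226$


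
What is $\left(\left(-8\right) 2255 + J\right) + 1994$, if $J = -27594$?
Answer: $-43640$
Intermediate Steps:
$\left(\left(-8\right) 2255 + J\right) + 1994 = \left(\left(-8\right) 2255 - 27594\right) + 1994 = \left(-18040 - 27594\right) + 1994 = -45634 + 1994 = -43640$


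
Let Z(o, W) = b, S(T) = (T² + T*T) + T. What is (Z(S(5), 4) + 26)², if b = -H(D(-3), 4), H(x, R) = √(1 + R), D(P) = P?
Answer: (26 - √5)² ≈ 564.72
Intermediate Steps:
S(T) = T + 2*T² (S(T) = (T² + T²) + T = 2*T² + T = T + 2*T²)
b = -√5 (b = -√(1 + 4) = -√5 ≈ -2.2361)
Z(o, W) = -√5
(Z(S(5), 4) + 26)² = (-√5 + 26)² = (26 - √5)²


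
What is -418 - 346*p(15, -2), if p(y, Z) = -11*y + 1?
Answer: 56326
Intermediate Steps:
p(y, Z) = 1 - 11*y
-418 - 346*p(15, -2) = -418 - 346*(1 - 11*15) = -418 - 346*(1 - 165) = -418 - 346*(-164) = -418 + 56744 = 56326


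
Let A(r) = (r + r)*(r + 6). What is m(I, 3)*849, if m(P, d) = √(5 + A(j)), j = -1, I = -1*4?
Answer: 849*I*√5 ≈ 1898.4*I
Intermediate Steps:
I = -4
A(r) = 2*r*(6 + r) (A(r) = (2*r)*(6 + r) = 2*r*(6 + r))
m(P, d) = I*√5 (m(P, d) = √(5 + 2*(-1)*(6 - 1)) = √(5 + 2*(-1)*5) = √(5 - 10) = √(-5) = I*√5)
m(I, 3)*849 = (I*√5)*849 = 849*I*√5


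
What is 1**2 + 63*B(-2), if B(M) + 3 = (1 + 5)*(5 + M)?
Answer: 946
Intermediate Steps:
B(M) = 27 + 6*M (B(M) = -3 + (1 + 5)*(5 + M) = -3 + 6*(5 + M) = -3 + (30 + 6*M) = 27 + 6*M)
1**2 + 63*B(-2) = 1**2 + 63*(27 + 6*(-2)) = 1 + 63*(27 - 12) = 1 + 63*15 = 1 + 945 = 946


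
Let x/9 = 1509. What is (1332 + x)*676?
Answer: 10081188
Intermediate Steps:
x = 13581 (x = 9*1509 = 13581)
(1332 + x)*676 = (1332 + 13581)*676 = 14913*676 = 10081188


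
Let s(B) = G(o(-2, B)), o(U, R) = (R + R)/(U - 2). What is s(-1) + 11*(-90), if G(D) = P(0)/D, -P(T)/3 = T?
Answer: -990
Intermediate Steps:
P(T) = -3*T
o(U, R) = 2*R/(-2 + U) (o(U, R) = (2*R)/(-2 + U) = 2*R/(-2 + U))
G(D) = 0 (G(D) = (-3*0)/D = 0/D = 0)
s(B) = 0
s(-1) + 11*(-90) = 0 + 11*(-90) = 0 - 990 = -990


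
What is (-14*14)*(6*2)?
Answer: -2352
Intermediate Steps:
(-14*14)*(6*2) = -196*12 = -2352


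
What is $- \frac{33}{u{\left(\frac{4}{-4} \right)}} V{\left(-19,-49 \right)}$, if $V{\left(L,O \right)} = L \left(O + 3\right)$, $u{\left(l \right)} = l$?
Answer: $28842$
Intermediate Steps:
$V{\left(L,O \right)} = L \left(3 + O\right)$
$- \frac{33}{u{\left(\frac{4}{-4} \right)}} V{\left(-19,-49 \right)} = - \frac{33}{4 \frac{1}{-4}} \left(- 19 \left(3 - 49\right)\right) = - \frac{33}{4 \left(- \frac{1}{4}\right)} \left(\left(-19\right) \left(-46\right)\right) = - \frac{33}{-1} \cdot 874 = \left(-33\right) \left(-1\right) 874 = 33 \cdot 874 = 28842$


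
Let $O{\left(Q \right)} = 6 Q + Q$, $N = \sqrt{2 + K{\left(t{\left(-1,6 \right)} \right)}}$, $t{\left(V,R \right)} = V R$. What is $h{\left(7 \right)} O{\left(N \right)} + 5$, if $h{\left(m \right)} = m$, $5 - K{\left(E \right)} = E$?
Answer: $5 + 49 \sqrt{13} \approx 181.67$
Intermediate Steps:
$t{\left(V,R \right)} = R V$
$K{\left(E \right)} = 5 - E$
$N = \sqrt{13}$ ($N = \sqrt{2 - \left(-5 + 6 \left(-1\right)\right)} = \sqrt{2 + \left(5 - -6\right)} = \sqrt{2 + \left(5 + 6\right)} = \sqrt{2 + 11} = \sqrt{13} \approx 3.6056$)
$O{\left(Q \right)} = 7 Q$
$h{\left(7 \right)} O{\left(N \right)} + 5 = 7 \cdot 7 \sqrt{13} + 5 = 49 \sqrt{13} + 5 = 5 + 49 \sqrt{13}$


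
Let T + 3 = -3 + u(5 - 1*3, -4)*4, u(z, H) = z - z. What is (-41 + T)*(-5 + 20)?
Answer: -705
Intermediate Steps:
u(z, H) = 0
T = -6 (T = -3 + (-3 + 0*4) = -3 + (-3 + 0) = -3 - 3 = -6)
(-41 + T)*(-5 + 20) = (-41 - 6)*(-5 + 20) = -47*15 = -705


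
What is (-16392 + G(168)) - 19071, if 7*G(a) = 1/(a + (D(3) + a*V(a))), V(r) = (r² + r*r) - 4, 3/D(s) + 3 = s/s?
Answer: -4708018905595/132758619 ≈ -35463.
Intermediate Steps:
D(s) = -3/2 (D(s) = 3/(-3 + s/s) = 3/(-3 + 1) = 3/(-2) = 3*(-½) = -3/2)
V(r) = -4 + 2*r² (V(r) = (r² + r²) - 4 = 2*r² - 4 = -4 + 2*r²)
G(a) = 1/(7*(-3/2 + a + a*(-4 + 2*a²))) (G(a) = 1/(7*(a + (-3/2 + a*(-4 + 2*a²)))) = 1/(7*(-3/2 + a + a*(-4 + 2*a²))))
(-16392 + G(168)) - 19071 = (-16392 + 2/(7*(-3 - 6*168 + 4*168³))) - 19071 = (-16392 + 2/(7*(-3 - 1008 + 4*4741632))) - 19071 = (-16392 + 2/(7*(-3 - 1008 + 18966528))) - 19071 = (-16392 + (2/7)/18965517) - 19071 = (-16392 + (2/7)*(1/18965517)) - 19071 = (-16392 + 2/132758619) - 19071 = -2176179282646/132758619 - 19071 = -4708018905595/132758619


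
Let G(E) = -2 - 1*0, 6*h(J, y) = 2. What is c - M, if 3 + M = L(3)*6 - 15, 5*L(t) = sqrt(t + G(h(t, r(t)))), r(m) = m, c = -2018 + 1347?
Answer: -3271/5 ≈ -654.20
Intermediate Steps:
c = -671
h(J, y) = 1/3 (h(J, y) = (1/6)*2 = 1/3)
G(E) = -2 (G(E) = -2 + 0 = -2)
L(t) = sqrt(-2 + t)/5 (L(t) = sqrt(t - 2)/5 = sqrt(-2 + t)/5)
M = -84/5 (M = -3 + ((sqrt(-2 + 3)/5)*6 - 15) = -3 + ((sqrt(1)/5)*6 - 15) = -3 + (((1/5)*1)*6 - 15) = -3 + ((1/5)*6 - 15) = -3 + (6/5 - 15) = -3 - 69/5 = -84/5 ≈ -16.800)
c - M = -671 - 1*(-84/5) = -671 + 84/5 = -3271/5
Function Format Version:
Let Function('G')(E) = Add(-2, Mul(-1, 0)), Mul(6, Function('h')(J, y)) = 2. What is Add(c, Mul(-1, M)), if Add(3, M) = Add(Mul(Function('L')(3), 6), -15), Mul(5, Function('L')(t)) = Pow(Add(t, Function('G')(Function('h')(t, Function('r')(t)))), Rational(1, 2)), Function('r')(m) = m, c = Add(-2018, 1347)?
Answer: Rational(-3271, 5) ≈ -654.20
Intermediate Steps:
c = -671
Function('h')(J, y) = Rational(1, 3) (Function('h')(J, y) = Mul(Rational(1, 6), 2) = Rational(1, 3))
Function('G')(E) = -2 (Function('G')(E) = Add(-2, 0) = -2)
Function('L')(t) = Mul(Rational(1, 5), Pow(Add(-2, t), Rational(1, 2))) (Function('L')(t) = Mul(Rational(1, 5), Pow(Add(t, -2), Rational(1, 2))) = Mul(Rational(1, 5), Pow(Add(-2, t), Rational(1, 2))))
M = Rational(-84, 5) (M = Add(-3, Add(Mul(Mul(Rational(1, 5), Pow(Add(-2, 3), Rational(1, 2))), 6), -15)) = Add(-3, Add(Mul(Mul(Rational(1, 5), Pow(1, Rational(1, 2))), 6), -15)) = Add(-3, Add(Mul(Mul(Rational(1, 5), 1), 6), -15)) = Add(-3, Add(Mul(Rational(1, 5), 6), -15)) = Add(-3, Add(Rational(6, 5), -15)) = Add(-3, Rational(-69, 5)) = Rational(-84, 5) ≈ -16.800)
Add(c, Mul(-1, M)) = Add(-671, Mul(-1, Rational(-84, 5))) = Add(-671, Rational(84, 5)) = Rational(-3271, 5)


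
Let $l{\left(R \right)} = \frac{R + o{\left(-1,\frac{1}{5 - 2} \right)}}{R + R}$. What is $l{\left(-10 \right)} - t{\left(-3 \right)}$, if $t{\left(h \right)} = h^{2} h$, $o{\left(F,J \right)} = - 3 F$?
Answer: $\frac{547}{20} \approx 27.35$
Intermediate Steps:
$t{\left(h \right)} = h^{3}$
$l{\left(R \right)} = \frac{3 + R}{2 R}$ ($l{\left(R \right)} = \frac{R - -3}{R + R} = \frac{R + 3}{2 R} = \left(3 + R\right) \frac{1}{2 R} = \frac{3 + R}{2 R}$)
$l{\left(-10 \right)} - t{\left(-3 \right)} = \frac{3 - 10}{2 \left(-10\right)} - \left(-3\right)^{3} = \frac{1}{2} \left(- \frac{1}{10}\right) \left(-7\right) - -27 = \frac{7}{20} + 27 = \frac{547}{20}$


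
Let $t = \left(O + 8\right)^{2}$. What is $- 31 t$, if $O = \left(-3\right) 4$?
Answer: $-496$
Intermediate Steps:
$O = -12$
$t = 16$ ($t = \left(-12 + 8\right)^{2} = \left(-4\right)^{2} = 16$)
$- 31 t = \left(-31\right) 16 = -496$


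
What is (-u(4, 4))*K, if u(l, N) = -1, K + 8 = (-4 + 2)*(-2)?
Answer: -4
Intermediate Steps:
K = -4 (K = -8 + (-4 + 2)*(-2) = -8 - 2*(-2) = -8 + 4 = -4)
(-u(4, 4))*K = -1*(-1)*(-4) = 1*(-4) = -4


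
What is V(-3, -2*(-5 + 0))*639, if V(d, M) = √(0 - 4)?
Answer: 1278*I ≈ 1278.0*I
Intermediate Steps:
V(d, M) = 2*I (V(d, M) = √(-4) = 2*I)
V(-3, -2*(-5 + 0))*639 = (2*I)*639 = 1278*I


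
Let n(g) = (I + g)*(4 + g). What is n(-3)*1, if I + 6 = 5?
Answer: -4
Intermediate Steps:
I = -1 (I = -6 + 5 = -1)
n(g) = (-1 + g)*(4 + g)
n(-3)*1 = (-4 + (-3)² + 3*(-3))*1 = (-4 + 9 - 9)*1 = -4*1 = -4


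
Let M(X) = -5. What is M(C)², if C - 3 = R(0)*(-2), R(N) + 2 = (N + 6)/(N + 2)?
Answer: 25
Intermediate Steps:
R(N) = -2 + (6 + N)/(2 + N) (R(N) = -2 + (N + 6)/(N + 2) = -2 + (6 + N)/(2 + N))
C = 1 (C = 3 + ((2 - 1*0)/(2 + 0))*(-2) = 3 + ((2 + 0)/2)*(-2) = 3 + ((½)*2)*(-2) = 3 + 1*(-2) = 3 - 2 = 1)
M(C)² = (-5)² = 25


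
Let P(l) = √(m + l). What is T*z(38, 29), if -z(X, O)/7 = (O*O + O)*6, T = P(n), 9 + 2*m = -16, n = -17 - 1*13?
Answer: -18270*I*√170 ≈ -2.3821e+5*I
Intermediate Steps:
n = -30 (n = -17 - 13 = -30)
m = -25/2 (m = -9/2 + (½)*(-16) = -9/2 - 8 = -25/2 ≈ -12.500)
P(l) = √(-25/2 + l)
T = I*√170/2 (T = √(-50 + 4*(-30))/2 = √(-50 - 120)/2 = √(-170)/2 = (I*√170)/2 = I*√170/2 ≈ 6.5192*I)
z(X, O) = -42*O - 42*O² (z(X, O) = -7*(O*O + O)*6 = -7*(O² + O)*6 = -7*(O + O²)*6 = -7*(6*O + 6*O²) = -42*O - 42*O²)
T*z(38, 29) = (I*√170/2)*(-42*29*(1 + 29)) = (I*√170/2)*(-42*29*30) = (I*√170/2)*(-36540) = -18270*I*√170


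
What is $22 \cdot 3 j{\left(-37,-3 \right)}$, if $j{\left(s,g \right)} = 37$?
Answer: $2442$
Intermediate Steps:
$22 \cdot 3 j{\left(-37,-3 \right)} = 22 \cdot 3 \cdot 37 = 66 \cdot 37 = 2442$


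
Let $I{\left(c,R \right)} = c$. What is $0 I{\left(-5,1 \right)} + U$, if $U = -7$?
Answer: $-7$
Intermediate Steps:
$0 I{\left(-5,1 \right)} + U = 0 \left(-5\right) - 7 = 0 - 7 = -7$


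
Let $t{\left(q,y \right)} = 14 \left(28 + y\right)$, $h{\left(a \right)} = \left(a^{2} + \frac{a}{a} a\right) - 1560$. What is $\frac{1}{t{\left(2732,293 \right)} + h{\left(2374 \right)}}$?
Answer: $\frac{1}{5641184} \approx 1.7727 \cdot 10^{-7}$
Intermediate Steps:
$h{\left(a \right)} = -1560 + a + a^{2}$ ($h{\left(a \right)} = \left(a^{2} + 1 a\right) - 1560 = \left(a^{2} + a\right) - 1560 = \left(a + a^{2}\right) - 1560 = -1560 + a + a^{2}$)
$t{\left(q,y \right)} = 392 + 14 y$
$\frac{1}{t{\left(2732,293 \right)} + h{\left(2374 \right)}} = \frac{1}{\left(392 + 14 \cdot 293\right) + \left(-1560 + 2374 + 2374^{2}\right)} = \frac{1}{\left(392 + 4102\right) + \left(-1560 + 2374 + 5635876\right)} = \frac{1}{4494 + 5636690} = \frac{1}{5641184}$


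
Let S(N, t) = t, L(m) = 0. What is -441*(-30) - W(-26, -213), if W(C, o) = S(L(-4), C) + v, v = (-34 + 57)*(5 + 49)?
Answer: 12014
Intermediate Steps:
v = 1242 (v = 23*54 = 1242)
W(C, o) = 1242 + C (W(C, o) = C + 1242 = 1242 + C)
-441*(-30) - W(-26, -213) = -441*(-30) - (1242 - 26) = 13230 - 1*1216 = 13230 - 1216 = 12014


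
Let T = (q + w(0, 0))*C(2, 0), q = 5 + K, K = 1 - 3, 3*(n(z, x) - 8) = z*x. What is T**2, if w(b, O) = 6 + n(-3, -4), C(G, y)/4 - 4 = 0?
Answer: 112896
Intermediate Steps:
C(G, y) = 16 (C(G, y) = 16 + 4*0 = 16 + 0 = 16)
n(z, x) = 8 + x*z/3 (n(z, x) = 8 + (z*x)/3 = 8 + (x*z)/3 = 8 + x*z/3)
K = -2
w(b, O) = 18 (w(b, O) = 6 + (8 + (1/3)*(-4)*(-3)) = 6 + (8 + 4) = 6 + 12 = 18)
q = 3 (q = 5 - 2 = 3)
T = 336 (T = (3 + 18)*16 = 21*16 = 336)
T**2 = 336**2 = 112896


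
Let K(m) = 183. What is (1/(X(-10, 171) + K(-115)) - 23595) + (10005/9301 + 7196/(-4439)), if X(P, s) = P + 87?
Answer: -253290024964421/10734656140 ≈ -23596.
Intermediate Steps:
X(P, s) = 87 + P
(1/(X(-10, 171) + K(-115)) - 23595) + (10005/9301 + 7196/(-4439)) = (1/((87 - 10) + 183) - 23595) + (10005/9301 + 7196/(-4439)) = (1/(77 + 183) - 23595) + (10005*(1/9301) + 7196*(-1/4439)) = (1/260 - 23595) + (10005/9301 - 7196/4439) = (1/260 - 23595) - 22517801/41287139 = -6134699/260 - 22517801/41287139 = -253290024964421/10734656140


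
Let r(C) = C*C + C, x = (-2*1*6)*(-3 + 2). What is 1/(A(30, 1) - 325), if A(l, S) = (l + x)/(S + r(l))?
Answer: -133/43219 ≈ -0.0030774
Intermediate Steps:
x = 12 (x = -2*6*(-1) = -12*(-1) = 12)
r(C) = C + C² (r(C) = C² + C = C + C²)
A(l, S) = (12 + l)/(S + l*(1 + l)) (A(l, S) = (l + 12)/(S + l*(1 + l)) = (12 + l)/(S + l*(1 + l)))
1/(A(30, 1) - 325) = 1/((12 + 30)/(1 + 30*(1 + 30)) - 325) = 1/(42/(1 + 30*31) - 325) = 1/(42/(1 + 930) - 325) = 1/(42/931 - 325) = 1/((1/931)*42 - 325) = 1/(6/133 - 325) = 1/(-43219/133) = -133/43219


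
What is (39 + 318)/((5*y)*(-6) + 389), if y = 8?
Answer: 357/149 ≈ 2.3960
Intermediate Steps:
(39 + 318)/((5*y)*(-6) + 389) = (39 + 318)/((5*8)*(-6) + 389) = 357/(40*(-6) + 389) = 357/(-240 + 389) = 357/149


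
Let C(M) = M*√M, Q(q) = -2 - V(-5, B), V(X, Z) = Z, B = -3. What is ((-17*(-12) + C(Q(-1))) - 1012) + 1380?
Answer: 573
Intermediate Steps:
Q(q) = 1 (Q(q) = -2 - 1*(-3) = -2 + 3 = 1)
C(M) = M^(3/2)
((-17*(-12) + C(Q(-1))) - 1012) + 1380 = ((-17*(-12) + 1^(3/2)) - 1012) + 1380 = ((204 + 1) - 1012) + 1380 = (205 - 1012) + 1380 = -807 + 1380 = 573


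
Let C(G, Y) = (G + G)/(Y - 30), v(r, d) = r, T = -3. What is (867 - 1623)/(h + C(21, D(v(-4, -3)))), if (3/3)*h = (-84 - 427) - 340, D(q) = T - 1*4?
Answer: 27972/31529 ≈ 0.88718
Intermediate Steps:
D(q) = -7 (D(q) = -3 - 1*4 = -3 - 4 = -7)
C(G, Y) = 2*G/(-30 + Y) (C(G, Y) = (2*G)/(-30 + Y) = 2*G/(-30 + Y))
h = -851 (h = (-84 - 427) - 340 = -511 - 340 = -851)
(867 - 1623)/(h + C(21, D(v(-4, -3)))) = (867 - 1623)/(-851 + 2*21/(-30 - 7)) = -756/(-851 + 2*21/(-37)) = -756/(-851 + 2*21*(-1/37)) = -756/(-851 - 42/37) = -756/(-31529/37) = -756*(-37/31529) = 27972/31529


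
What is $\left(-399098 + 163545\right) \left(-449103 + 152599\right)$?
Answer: $69842406712$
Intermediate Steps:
$\left(-399098 + 163545\right) \left(-449103 + 152599\right) = \left(-235553\right) \left(-296504\right) = 69842406712$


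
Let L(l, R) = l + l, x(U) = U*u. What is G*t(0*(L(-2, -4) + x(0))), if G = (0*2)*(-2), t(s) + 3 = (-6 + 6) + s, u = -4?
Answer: 0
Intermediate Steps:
x(U) = -4*U (x(U) = U*(-4) = -4*U)
L(l, R) = 2*l
t(s) = -3 + s (t(s) = -3 + ((-6 + 6) + s) = -3 + (0 + s) = -3 + s)
G = 0 (G = 0*(-2) = 0)
G*t(0*(L(-2, -4) + x(0))) = 0*(-3 + 0*(2*(-2) - 4*0)) = 0*(-3 + 0*(-4 + 0)) = 0*(-3 + 0*(-4)) = 0*(-3 + 0) = 0*(-3) = 0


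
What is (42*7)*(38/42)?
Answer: 266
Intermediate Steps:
(42*7)*(38/42) = 294*(38*(1/42)) = 294*(19/21) = 266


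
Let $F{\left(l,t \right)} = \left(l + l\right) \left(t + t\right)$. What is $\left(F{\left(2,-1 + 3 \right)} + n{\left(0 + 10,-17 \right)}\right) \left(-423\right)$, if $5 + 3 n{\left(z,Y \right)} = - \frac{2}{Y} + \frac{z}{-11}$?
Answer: $- \frac{1112913}{187} \approx -5951.4$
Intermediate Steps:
$n{\left(z,Y \right)} = - \frac{5}{3} - \frac{2}{3 Y} - \frac{z}{33}$ ($n{\left(z,Y \right)} = - \frac{5}{3} + \frac{- \frac{2}{Y} + \frac{z}{-11}}{3} = - \frac{5}{3} + \frac{- \frac{2}{Y} + z \left(- \frac{1}{11}\right)}{3} = - \frac{5}{3} + \frac{- \frac{2}{Y} - \frac{z}{11}}{3} = - \frac{5}{3} - \left(\frac{z}{33} + \frac{2}{3 Y}\right) = - \frac{5}{3} - \frac{2}{3 Y} - \frac{z}{33}$)
$F{\left(l,t \right)} = 4 l t$ ($F{\left(l,t \right)} = 2 l 2 t = 4 l t$)
$\left(F{\left(2,-1 + 3 \right)} + n{\left(0 + 10,-17 \right)}\right) \left(-423\right) = \left(4 \cdot 2 \left(-1 + 3\right) + \frac{-22 - - 17 \left(55 + \left(0 + 10\right)\right)}{33 \left(-17\right)}\right) \left(-423\right) = \left(4 \cdot 2 \cdot 2 + \frac{1}{33} \left(- \frac{1}{17}\right) \left(-22 - - 17 \left(55 + 10\right)\right)\right) \left(-423\right) = \left(16 + \frac{1}{33} \left(- \frac{1}{17}\right) \left(-22 - \left(-17\right) 65\right)\right) \left(-423\right) = \left(16 + \frac{1}{33} \left(- \frac{1}{17}\right) \left(-22 + 1105\right)\right) \left(-423\right) = \left(16 + \frac{1}{33} \left(- \frac{1}{17}\right) 1083\right) \left(-423\right) = \left(16 - \frac{361}{187}\right) \left(-423\right) = \frac{2631}{187} \left(-423\right) = - \frac{1112913}{187}$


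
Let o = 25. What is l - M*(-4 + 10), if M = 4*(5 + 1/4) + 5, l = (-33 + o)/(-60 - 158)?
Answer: -17000/109 ≈ -155.96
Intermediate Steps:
l = 4/109 (l = (-33 + 25)/(-60 - 158) = -8/(-218) = -8*(-1/218) = 4/109 ≈ 0.036697)
M = 26 (M = 4*(5 + ¼) + 5 = 4*(21/4) + 5 = 21 + 5 = 26)
l - M*(-4 + 10) = 4/109 - 26*(-4 + 10) = 4/109 - 26*6 = 4/109 - 1*156 = 4/109 - 156 = -17000/109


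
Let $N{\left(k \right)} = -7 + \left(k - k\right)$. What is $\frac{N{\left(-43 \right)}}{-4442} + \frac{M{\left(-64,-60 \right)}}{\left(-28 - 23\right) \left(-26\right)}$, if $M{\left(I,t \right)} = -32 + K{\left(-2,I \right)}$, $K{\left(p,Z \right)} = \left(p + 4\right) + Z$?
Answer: $- \frac{204133}{2945046} \approx -0.069314$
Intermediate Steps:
$K{\left(p,Z \right)} = 4 + Z + p$ ($K{\left(p,Z \right)} = \left(4 + p\right) + Z = 4 + Z + p$)
$M{\left(I,t \right)} = -30 + I$ ($M{\left(I,t \right)} = -32 + \left(4 + I - 2\right) = -32 + \left(2 + I\right) = -30 + I$)
$N{\left(k \right)} = -7$ ($N{\left(k \right)} = -7 + 0 = -7$)
$\frac{N{\left(-43 \right)}}{-4442} + \frac{M{\left(-64,-60 \right)}}{\left(-28 - 23\right) \left(-26\right)} = - \frac{7}{-4442} + \frac{-30 - 64}{\left(-28 - 23\right) \left(-26\right)} = \left(-7\right) \left(- \frac{1}{4442}\right) - \frac{94}{\left(-51\right) \left(-26\right)} = \frac{7}{4442} - \frac{94}{1326} = \frac{7}{4442} - \frac{47}{663} = - \frac{204133}{2945046}$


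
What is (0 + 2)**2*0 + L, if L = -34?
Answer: -34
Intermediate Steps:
(0 + 2)**2*0 + L = (0 + 2)**2*0 - 34 = 2**2*0 - 34 = 4*0 - 34 = 0 - 34 = -34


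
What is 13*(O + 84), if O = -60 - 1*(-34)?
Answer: 754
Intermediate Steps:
O = -26 (O = -60 + 34 = -26)
13*(O + 84) = 13*(-26 + 84) = 13*58 = 754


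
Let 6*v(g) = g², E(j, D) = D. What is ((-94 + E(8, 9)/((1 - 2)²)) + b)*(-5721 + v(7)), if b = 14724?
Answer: -501781003/6 ≈ -8.3630e+7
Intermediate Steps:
v(g) = g²/6
((-94 + E(8, 9)/((1 - 2)²)) + b)*(-5721 + v(7)) = ((-94 + 9/((1 - 2)²)) + 14724)*(-5721 + (⅙)*7²) = ((-94 + 9/((-1)²)) + 14724)*(-5721 + (⅙)*49) = ((-94 + 9/1) + 14724)*(-5721 + 49/6) = ((-94 + 9*1) + 14724)*(-34277/6) = ((-94 + 9) + 14724)*(-34277/6) = (-85 + 14724)*(-34277/6) = 14639*(-34277/6) = -501781003/6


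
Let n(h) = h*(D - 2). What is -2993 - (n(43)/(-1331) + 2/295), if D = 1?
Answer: -1175201832/392645 ≈ -2993.0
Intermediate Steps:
n(h) = -h (n(h) = h*(1 - 2) = h*(-1) = -h)
-2993 - (n(43)/(-1331) + 2/295) = -2993 - (-1*43/(-1331) + 2/295) = -2993 - (-43*(-1/1331) + 2*(1/295)) = -2993 - (43/1331 + 2/295) = -2993 - 1*15347/392645 = -2993 - 15347/392645 = -1175201832/392645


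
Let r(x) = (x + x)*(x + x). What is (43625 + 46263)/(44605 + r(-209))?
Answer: 89888/219329 ≈ 0.40983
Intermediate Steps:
r(x) = 4*x² (r(x) = (2*x)*(2*x) = 4*x²)
(43625 + 46263)/(44605 + r(-209)) = (43625 + 46263)/(44605 + 4*(-209)²) = 89888/(44605 + 4*43681) = 89888/(44605 + 174724) = 89888/219329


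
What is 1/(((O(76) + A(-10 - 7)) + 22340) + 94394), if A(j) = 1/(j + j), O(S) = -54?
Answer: 34/3967119 ≈ 8.5705e-6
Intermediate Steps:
A(j) = 1/(2*j)
1/(((O(76) + A(-10 - 7)) + 22340) + 94394) = 1/(((-54 + 1/(2*(-10 - 7))) + 22340) + 94394) = 1/(((-54 + (½)/(-17)) + 22340) + 94394) = 1/(((-54 + (½)*(-1/17)) + 22340) + 94394) = 1/(((-54 - 1/34) + 22340) + 94394) = 1/((-1837/34 + 22340) + 94394) = 1/(757723/34 + 94394) = 1/(3967119/34) = 34/3967119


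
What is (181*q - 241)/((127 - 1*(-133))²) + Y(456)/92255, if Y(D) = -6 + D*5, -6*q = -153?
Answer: 17147443/191890400 ≈ 0.089361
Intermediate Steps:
q = 51/2 (q = -⅙*(-153) = 51/2 ≈ 25.500)
Y(D) = -6 + 5*D
(181*q - 241)/((127 - 1*(-133))²) + Y(456)/92255 = (181*(51/2) - 241)/((127 - 1*(-133))²) + (-6 + 5*456)/92255 = (9231/2 - 241)/((127 + 133)²) + (-6 + 2280)*(1/92255) = 8749/(2*(260²)) + 2274*(1/92255) = (8749/2)/67600 + 2274/92255 = (8749/2)*(1/67600) + 2274/92255 = 673/10400 + 2274/92255 = 17147443/191890400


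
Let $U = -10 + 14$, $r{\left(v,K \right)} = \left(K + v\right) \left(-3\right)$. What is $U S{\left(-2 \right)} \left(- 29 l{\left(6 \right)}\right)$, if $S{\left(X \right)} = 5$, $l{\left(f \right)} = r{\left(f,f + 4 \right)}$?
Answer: $27840$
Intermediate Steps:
$r{\left(v,K \right)} = - 3 K - 3 v$
$l{\left(f \right)} = -12 - 6 f$ ($l{\left(f \right)} = - 3 \left(f + 4\right) - 3 f = - 3 \left(4 + f\right) - 3 f = \left(-12 - 3 f\right) - 3 f = -12 - 6 f$)
$U = 4$
$U S{\left(-2 \right)} \left(- 29 l{\left(6 \right)}\right) = 4 \cdot 5 \left(- 29 \left(-12 - 36\right)\right) = 20 \left(- 29 \left(-12 - 36\right)\right) = 20 \left(\left(-29\right) \left(-48\right)\right) = 20 \cdot 1392 = 27840$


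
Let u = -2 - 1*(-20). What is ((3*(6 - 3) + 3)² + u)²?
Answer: 26244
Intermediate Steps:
u = 18 (u = -2 + 20 = 18)
((3*(6 - 3) + 3)² + u)² = ((3*(6 - 3) + 3)² + 18)² = ((3*3 + 3)² + 18)² = ((9 + 3)² + 18)² = (12² + 18)² = (144 + 18)² = 162² = 26244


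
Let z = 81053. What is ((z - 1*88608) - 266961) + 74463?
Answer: -200053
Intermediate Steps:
((z - 1*88608) - 266961) + 74463 = ((81053 - 1*88608) - 266961) + 74463 = ((81053 - 88608) - 266961) + 74463 = (-7555 - 266961) + 74463 = -274516 + 74463 = -200053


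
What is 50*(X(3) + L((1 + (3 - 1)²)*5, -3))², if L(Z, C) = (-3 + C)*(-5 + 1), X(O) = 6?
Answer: 45000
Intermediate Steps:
L(Z, C) = 12 - 4*C (L(Z, C) = (-3 + C)*(-4) = 12 - 4*C)
50*(X(3) + L((1 + (3 - 1)²)*5, -3))² = 50*(6 + (12 - 4*(-3)))² = 50*(6 + (12 + 12))² = 50*(6 + 24)² = 50*30² = 50*900 = 45000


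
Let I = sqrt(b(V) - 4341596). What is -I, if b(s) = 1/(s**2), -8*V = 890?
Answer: -2*I*sqrt(214936136971)/445 ≈ -2083.6*I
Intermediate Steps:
V = -445/4 (V = -1/8*890 = -445/4 ≈ -111.25)
b(s) = s**(-2)
I = 2*I*sqrt(214936136971)/445 (I = sqrt((-445/4)**(-2) - 4341596) = sqrt(16/198025 - 4341596) = sqrt(-859744547884/198025) = 2*I*sqrt(214936136971)/445 ≈ 2083.6*I)
-I = -2*I*sqrt(214936136971)/445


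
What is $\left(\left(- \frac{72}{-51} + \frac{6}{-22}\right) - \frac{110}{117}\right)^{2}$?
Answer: $\frac{18931201}{478690641} \approx 0.039548$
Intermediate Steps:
$\left(\left(- \frac{72}{-51} + \frac{6}{-22}\right) - \frac{110}{117}\right)^{2} = \left(\left(\left(-72\right) \left(- \frac{1}{51}\right) + 6 \left(- \frac{1}{22}\right)\right) - \frac{110}{117}\right)^{2} = \left(\left(\frac{24}{17} - \frac{3}{11}\right) - \frac{110}{117}\right)^{2} = \left(\frac{213}{187} - \frac{110}{117}\right)^{2} = \left(\frac{4351}{21879}\right)^{2} = \frac{18931201}{478690641}$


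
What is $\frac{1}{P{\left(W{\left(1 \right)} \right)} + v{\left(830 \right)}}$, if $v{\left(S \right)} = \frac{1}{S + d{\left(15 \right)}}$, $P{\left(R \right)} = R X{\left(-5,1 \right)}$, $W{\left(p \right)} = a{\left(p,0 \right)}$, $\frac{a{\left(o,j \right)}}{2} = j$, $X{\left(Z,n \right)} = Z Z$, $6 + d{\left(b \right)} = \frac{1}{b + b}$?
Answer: $\frac{24721}{30} \approx 824.03$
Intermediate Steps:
$d{\left(b \right)} = -6 + \frac{1}{2 b}$ ($d{\left(b \right)} = -6 + \frac{1}{b + b} = -6 + \frac{1}{2 b}$)
$X{\left(Z,n \right)} = Z^{2}$
$a{\left(o,j \right)} = 2 j$
$W{\left(p \right)} = 0$ ($W{\left(p \right)} = 2 \cdot 0 = 0$)
$P{\left(R \right)} = 25 R$ ($P{\left(R \right)} = R \left(-5\right)^{2} = R 25 = 25 R$)
$v{\left(S \right)} = \frac{1}{- \frac{179}{30} + S}$ ($v{\left(S \right)} = \frac{1}{S - \left(6 - \frac{1}{2 \cdot 15}\right)} = \frac{1}{S + \left(-6 + \frac{1}{2} \cdot \frac{1}{15}\right)} = \frac{1}{S + \left(-6 + \frac{1}{30}\right)} = \frac{1}{S - \frac{179}{30}} = \frac{1}{- \frac{179}{30} + S}$)
$\frac{1}{P{\left(W{\left(1 \right)} \right)} + v{\left(830 \right)}} = \frac{1}{25 \cdot 0 + \frac{30}{-179 + 30 \cdot 830}} = \frac{1}{0 + \frac{30}{-179 + 24900}} = \frac{1}{0 + \frac{30}{24721}} = \frac{1}{\frac{30}{24721}} = \frac{24721}{30}$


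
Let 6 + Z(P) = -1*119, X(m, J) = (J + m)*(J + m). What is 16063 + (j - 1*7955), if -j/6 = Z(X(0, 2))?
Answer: 8858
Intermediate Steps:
X(m, J) = (J + m)²
Z(P) = -125 (Z(P) = -6 - 1*119 = -6 - 119 = -125)
j = 750 (j = -6*(-125) = 750)
16063 + (j - 1*7955) = 16063 + (750 - 1*7955) = 16063 + (750 - 7955) = 16063 - 7205 = 8858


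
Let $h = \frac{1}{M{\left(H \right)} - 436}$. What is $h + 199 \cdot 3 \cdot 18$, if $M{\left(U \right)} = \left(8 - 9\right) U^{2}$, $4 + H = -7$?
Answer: $\frac{5985521}{557} \approx 10746.0$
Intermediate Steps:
$H = -11$ ($H = -4 - 7 = -11$)
$M{\left(U \right)} = - U^{2}$ ($M{\left(U \right)} = \left(8 - 9\right) U^{2} = - U^{2}$)
$h = - \frac{1}{557}$ ($h = \frac{1}{- \left(-11\right)^{2} - 436} = \frac{1}{\left(-1\right) 121 - 436} = \frac{1}{-121 - 436} = \frac{1}{-557} = - \frac{1}{557} \approx -0.0017953$)
$h + 199 \cdot 3 \cdot 18 = - \frac{1}{557} + 199 \cdot 3 \cdot 18 = - \frac{1}{557} + 199 \cdot 54 = - \frac{1}{557} + 10746 = \frac{5985521}{557}$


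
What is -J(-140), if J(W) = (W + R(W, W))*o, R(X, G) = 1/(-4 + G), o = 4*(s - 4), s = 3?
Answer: -20161/36 ≈ -560.03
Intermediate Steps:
o = -4 (o = 4*(3 - 4) = 4*(-1) = -4)
J(W) = -4*W - 4/(-4 + W) (J(W) = (W + 1/(-4 + W))*(-4) = -4*W - 4/(-4 + W))
-J(-140) = -4*(-1 - 1*(-140)*(-4 - 140))/(-4 - 140) = -4*(-1 - 1*(-140)*(-144))/(-144) = -4*(-1)*(-1 - 20160)/144 = -4*(-1)*(-20161)/144 = -1*20161/36 = -20161/36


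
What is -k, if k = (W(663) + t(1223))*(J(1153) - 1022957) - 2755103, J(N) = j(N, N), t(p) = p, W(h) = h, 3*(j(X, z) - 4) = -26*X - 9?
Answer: 5852688865/3 ≈ 1.9509e+9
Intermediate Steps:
j(X, z) = 1 - 26*X/3 (j(X, z) = 4 + (-26*X - 9)/3 = 4 + (-9 - 26*X)/3 = 4 + (-3 - 26*X/3) = 1 - 26*X/3)
J(N) = 1 - 26*N/3
k = -5852688865/3 (k = (663 + 1223)*((1 - 26/3*1153) - 1022957) - 2755103 = 1886*((1 - 29978/3) - 1022957) - 2755103 = 1886*(-29975/3 - 1022957) - 2755103 = 1886*(-3098846/3) - 2755103 = -5844423556/3 - 2755103 = -5852688865/3 ≈ -1.9509e+9)
-k = -1*(-5852688865/3) = 5852688865/3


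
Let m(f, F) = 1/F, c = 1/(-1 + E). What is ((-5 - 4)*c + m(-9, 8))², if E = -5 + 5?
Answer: 5329/64 ≈ 83.266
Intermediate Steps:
E = 0
c = -1 (c = 1/(-1 + 0) = 1/(-1) = -1)
((-5 - 4)*c + m(-9, 8))² = ((-5 - 4)*(-1) + 1/8)² = (-9*(-1) + ⅛)² = (9 + ⅛)² = (73/8)² = 5329/64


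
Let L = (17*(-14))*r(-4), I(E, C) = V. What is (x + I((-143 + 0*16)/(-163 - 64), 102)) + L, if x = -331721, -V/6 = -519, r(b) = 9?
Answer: -330749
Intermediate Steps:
V = 3114 (V = -6*(-519) = 3114)
I(E, C) = 3114
L = -2142 (L = (17*(-14))*9 = -238*9 = -2142)
(x + I((-143 + 0*16)/(-163 - 64), 102)) + L = (-331721 + 3114) - 2142 = -328607 - 2142 = -330749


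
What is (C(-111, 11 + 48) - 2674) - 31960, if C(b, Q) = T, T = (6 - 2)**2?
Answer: -34618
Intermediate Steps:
T = 16 (T = 4**2 = 16)
C(b, Q) = 16
(C(-111, 11 + 48) - 2674) - 31960 = (16 - 2674) - 31960 = -2658 - 31960 = -34618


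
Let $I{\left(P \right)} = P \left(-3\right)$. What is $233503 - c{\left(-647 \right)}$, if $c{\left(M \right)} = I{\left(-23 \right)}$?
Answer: $233434$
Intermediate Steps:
$I{\left(P \right)} = - 3 P$
$c{\left(M \right)} = 69$ ($c{\left(M \right)} = \left(-3\right) \left(-23\right) = 69$)
$233503 - c{\left(-647 \right)} = 233503 - 69 = 233434$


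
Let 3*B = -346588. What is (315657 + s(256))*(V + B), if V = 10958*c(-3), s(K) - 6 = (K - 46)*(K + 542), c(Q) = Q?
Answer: -71714872010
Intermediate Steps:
B = -346588/3 (B = (1/3)*(-346588) = -346588/3 ≈ -1.1553e+5)
s(K) = 6 + (-46 + K)*(542 + K) (s(K) = 6 + (K - 46)*(K + 542) = 6 + (-46 + K)*(542 + K))
V = -32874 (V = 10958*(-3) = -32874)
(315657 + s(256))*(V + B) = (315657 + (-24926 + 256**2 + 496*256))*(-32874 - 346588/3) = (315657 + (-24926 + 65536 + 126976))*(-445210/3) = (315657 + 167586)*(-445210/3) = 483243*(-445210/3) = -71714872010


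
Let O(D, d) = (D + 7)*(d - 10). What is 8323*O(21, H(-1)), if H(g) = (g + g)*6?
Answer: -5126968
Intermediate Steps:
H(g) = 12*g (H(g) = (2*g)*6 = 12*g)
O(D, d) = (-10 + d)*(7 + D) (O(D, d) = (7 + D)*(-10 + d) = (-10 + d)*(7 + D))
8323*O(21, H(-1)) = 8323*(-70 - 10*21 + 7*(12*(-1)) + 21*(12*(-1))) = 8323*(-70 - 210 + 7*(-12) + 21*(-12)) = 8323*(-70 - 210 - 84 - 252) = 8323*(-616) = -5126968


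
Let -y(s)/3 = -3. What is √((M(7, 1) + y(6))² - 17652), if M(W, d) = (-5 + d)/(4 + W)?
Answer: I*√2126867/11 ≈ 132.58*I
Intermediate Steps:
M(W, d) = (-5 + d)/(4 + W)
y(s) = 9 (y(s) = -3*(-3) = 9)
√((M(7, 1) + y(6))² - 17652) = √(((-5 + 1)/(4 + 7) + 9)² - 17652) = √((-4/11 + 9)² - 17652) = √((95/11)² - 17652) = √(9025/121 - 17652) = √(-2126867/121) = I*√2126867/11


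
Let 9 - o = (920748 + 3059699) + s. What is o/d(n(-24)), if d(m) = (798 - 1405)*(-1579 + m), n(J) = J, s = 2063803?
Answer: -863463/139003 ≈ -6.2118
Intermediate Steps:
o = -6044241 (o = 9 - ((920748 + 3059699) + 2063803) = 9 - (3980447 + 2063803) = 9 - 1*6044250 = 9 - 6044250 = -6044241)
d(m) = 958453 - 607*m (d(m) = -607*(-1579 + m) = 958453 - 607*m)
o/d(n(-24)) = -6044241/(958453 - 607*(-24)) = -6044241/(958453 + 14568) = -6044241/973021 = -6044241*1/973021 = -863463/139003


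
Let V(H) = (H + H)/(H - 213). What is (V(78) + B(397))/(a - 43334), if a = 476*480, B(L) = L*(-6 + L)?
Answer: 6985163/8331570 ≈ 0.83840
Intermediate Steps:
V(H) = 2*H/(-213 + H) (V(H) = (2*H)/(-213 + H) = 2*H/(-213 + H))
a = 228480
(V(78) + B(397))/(a - 43334) = (2*78/(-213 + 78) + 397*(-6 + 397))/(228480 - 43334) = (2*78/(-135) + 397*391)/185146 = (2*78*(-1/135) + 155227)*(1/185146) = (-52/45 + 155227)*(1/185146) = (6985163/45)*(1/185146) = 6985163/8331570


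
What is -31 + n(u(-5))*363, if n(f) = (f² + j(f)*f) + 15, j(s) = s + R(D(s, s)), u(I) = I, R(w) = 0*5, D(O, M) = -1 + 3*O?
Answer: 23564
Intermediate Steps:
R(w) = 0
j(s) = s (j(s) = s + 0 = s)
n(f) = 15 + 2*f² (n(f) = (f² + f*f) + 15 = (f² + f²) + 15 = 2*f² + 15 = 15 + 2*f²)
-31 + n(u(-5))*363 = -31 + (15 + 2*(-5)²)*363 = -31 + (15 + 2*25)*363 = -31 + (15 + 50)*363 = -31 + 65*363 = -31 + 23595 = 23564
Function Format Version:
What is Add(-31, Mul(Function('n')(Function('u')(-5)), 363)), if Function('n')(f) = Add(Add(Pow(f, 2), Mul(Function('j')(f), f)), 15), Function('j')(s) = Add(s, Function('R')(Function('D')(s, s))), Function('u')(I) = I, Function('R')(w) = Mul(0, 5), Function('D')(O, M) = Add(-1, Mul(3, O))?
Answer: 23564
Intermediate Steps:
Function('R')(w) = 0
Function('j')(s) = s (Function('j')(s) = Add(s, 0) = s)
Function('n')(f) = Add(15, Mul(2, Pow(f, 2))) (Function('n')(f) = Add(Add(Pow(f, 2), Mul(f, f)), 15) = Add(Add(Pow(f, 2), Pow(f, 2)), 15) = Add(Mul(2, Pow(f, 2)), 15) = Add(15, Mul(2, Pow(f, 2))))
Add(-31, Mul(Function('n')(Function('u')(-5)), 363)) = Add(-31, Mul(Add(15, Mul(2, Pow(-5, 2))), 363)) = Add(-31, Mul(Add(15, Mul(2, 25)), 363)) = Add(-31, Mul(Add(15, 50), 363)) = Add(-31, Mul(65, 363)) = Add(-31, 23595) = 23564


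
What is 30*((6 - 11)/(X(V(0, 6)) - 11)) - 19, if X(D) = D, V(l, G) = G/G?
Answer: -4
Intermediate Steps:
V(l, G) = 1
30*((6 - 11)/(X(V(0, 6)) - 11)) - 19 = 30*((6 - 11)/(1 - 11)) - 19 = 30*(-5/(-10)) - 19 = 30*(-5*(-⅒)) - 19 = 30*(½) - 19 = 15 - 19 = -4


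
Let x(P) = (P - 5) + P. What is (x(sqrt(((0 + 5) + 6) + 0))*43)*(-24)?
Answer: 5160 - 2064*sqrt(11) ≈ -1685.5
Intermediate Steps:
x(P) = -5 + 2*P (x(P) = (-5 + P) + P = -5 + 2*P)
(x(sqrt(((0 + 5) + 6) + 0))*43)*(-24) = ((-5 + 2*sqrt(((0 + 5) + 6) + 0))*43)*(-24) = ((-5 + 2*sqrt((5 + 6) + 0))*43)*(-24) = ((-5 + 2*sqrt(11 + 0))*43)*(-24) = ((-5 + 2*sqrt(11))*43)*(-24) = (-215 + 86*sqrt(11))*(-24) = 5160 - 2064*sqrt(11)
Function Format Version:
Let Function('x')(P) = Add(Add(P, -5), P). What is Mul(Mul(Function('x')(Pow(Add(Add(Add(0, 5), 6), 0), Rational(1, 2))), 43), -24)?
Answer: Add(5160, Mul(-2064, Pow(11, Rational(1, 2)))) ≈ -1685.5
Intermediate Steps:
Function('x')(P) = Add(-5, Mul(2, P)) (Function('x')(P) = Add(Add(-5, P), P) = Add(-5, Mul(2, P)))
Mul(Mul(Function('x')(Pow(Add(Add(Add(0, 5), 6), 0), Rational(1, 2))), 43), -24) = Mul(Mul(Add(-5, Mul(2, Pow(Add(Add(Add(0, 5), 6), 0), Rational(1, 2)))), 43), -24) = Mul(Mul(Add(-5, Mul(2, Pow(Add(Add(5, 6), 0), Rational(1, 2)))), 43), -24) = Mul(Mul(Add(-5, Mul(2, Pow(Add(11, 0), Rational(1, 2)))), 43), -24) = Mul(Mul(Add(-5, Mul(2, Pow(11, Rational(1, 2)))), 43), -24) = Mul(Add(-215, Mul(86, Pow(11, Rational(1, 2)))), -24) = Add(5160, Mul(-2064, Pow(11, Rational(1, 2))))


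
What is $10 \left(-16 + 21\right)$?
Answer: $50$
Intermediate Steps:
$10 \left(-16 + 21\right) = 10 \cdot 5 = 50$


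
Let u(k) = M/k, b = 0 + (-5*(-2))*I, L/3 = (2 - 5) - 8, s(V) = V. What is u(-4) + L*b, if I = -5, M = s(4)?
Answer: 1649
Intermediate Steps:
M = 4
L = -33 (L = 3*((2 - 5) - 8) = 3*(-3 - 8) = 3*(-11) = -33)
b = -50 (b = 0 - 5*(-2)*(-5) = 0 + 10*(-5) = 0 - 50 = -50)
u(k) = 4/k
u(-4) + L*b = 4/(-4) - 33*(-50) = 4*(-¼) + 1650 = -1 + 1650 = 1649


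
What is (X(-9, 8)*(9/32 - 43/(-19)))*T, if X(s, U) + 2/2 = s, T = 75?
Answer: -580125/304 ≈ -1908.3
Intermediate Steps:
X(s, U) = -1 + s
(X(-9, 8)*(9/32 - 43/(-19)))*T = ((-1 - 9)*(9/32 - 43/(-19)))*75 = -10*(9*(1/32) - 43*(-1/19))*75 = -10*(9/32 + 43/19)*75 = -10*1547/608*75 = -7735/304*75 = -580125/304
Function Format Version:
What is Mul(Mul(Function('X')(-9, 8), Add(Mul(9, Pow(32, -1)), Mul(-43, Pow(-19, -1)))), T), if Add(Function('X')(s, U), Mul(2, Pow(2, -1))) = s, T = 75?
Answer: Rational(-580125, 304) ≈ -1908.3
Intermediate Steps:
Function('X')(s, U) = Add(-1, s)
Mul(Mul(Function('X')(-9, 8), Add(Mul(9, Pow(32, -1)), Mul(-43, Pow(-19, -1)))), T) = Mul(Mul(Add(-1, -9), Add(Mul(9, Pow(32, -1)), Mul(-43, Pow(-19, -1)))), 75) = Mul(Mul(-10, Add(Mul(9, Rational(1, 32)), Mul(-43, Rational(-1, 19)))), 75) = Mul(Mul(-10, Add(Rational(9, 32), Rational(43, 19))), 75) = Mul(Mul(-10, Rational(1547, 608)), 75) = Mul(Rational(-7735, 304), 75) = Rational(-580125, 304)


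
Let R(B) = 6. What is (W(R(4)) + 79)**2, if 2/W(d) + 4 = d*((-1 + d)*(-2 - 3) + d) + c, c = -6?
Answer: 23980609/3844 ≈ 6238.5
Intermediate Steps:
W(d) = 2/(-10 + d*(5 - 4*d)) (W(d) = 2/(-4 + (d*((-1 + d)*(-2 - 3) + d) - 6)) = 2/(-4 + (d*((-1 + d)*(-5) + d) - 6)) = 2/(-4 + (d*((5 - 5*d) + d) - 6)) = 2/(-4 + (d*(5 - 4*d) - 6)) = 2/(-4 + (-6 + d*(5 - 4*d))) = 2/(-10 + d*(5 - 4*d)))
(W(R(4)) + 79)**2 = (-2/(10 - 5*6 + 4*6**2) + 79)**2 = (-2/(10 - 30 + 4*36) + 79)**2 = (-2/(10 - 30 + 144) + 79)**2 = (-2/124 + 79)**2 = (-2*1/124 + 79)**2 = (-1/62 + 79)**2 = (4897/62)**2 = 23980609/3844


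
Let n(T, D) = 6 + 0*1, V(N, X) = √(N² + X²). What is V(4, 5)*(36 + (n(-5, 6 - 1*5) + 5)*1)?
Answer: 47*√41 ≈ 300.95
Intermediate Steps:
n(T, D) = 6 (n(T, D) = 6 + 0 = 6)
V(4, 5)*(36 + (n(-5, 6 - 1*5) + 5)*1) = √(4² + 5²)*(36 + (6 + 5)*1) = √(16 + 25)*(36 + 11*1) = √41*(36 + 11) = √41*47 = 47*√41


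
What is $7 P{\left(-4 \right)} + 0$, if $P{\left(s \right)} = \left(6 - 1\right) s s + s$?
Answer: $532$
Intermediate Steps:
$P{\left(s \right)} = s + 5 s^{2}$ ($P{\left(s \right)} = 5 s s + s = 5 s^{2} + s = s + 5 s^{2}$)
$7 P{\left(-4 \right)} + 0 = 7 \left(- 4 \left(1 + 5 \left(-4\right)\right)\right) + 0 = 7 \left(- 4 \left(1 - 20\right)\right) + 0 = 7 \left(\left(-4\right) \left(-19\right)\right) + 0 = 7 \cdot 76 + 0 = 532 + 0 = 532$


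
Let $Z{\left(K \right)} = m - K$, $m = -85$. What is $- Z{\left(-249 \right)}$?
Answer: $-164$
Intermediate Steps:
$Z{\left(K \right)} = -85 - K$
$- Z{\left(-249 \right)} = - (-85 - -249) = - (-85 + 249) = \left(-1\right) 164 = -164$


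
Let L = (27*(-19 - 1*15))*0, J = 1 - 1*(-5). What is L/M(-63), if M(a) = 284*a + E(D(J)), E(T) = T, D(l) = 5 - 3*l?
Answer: 0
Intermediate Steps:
J = 6 (J = 1 + 5 = 6)
M(a) = -13 + 284*a (M(a) = 284*a + (5 - 3*6) = 284*a + (5 - 18) = 284*a - 13 = -13 + 284*a)
L = 0 (L = (27*(-19 - 15))*0 = (27*(-34))*0 = -918*0 = 0)
L/M(-63) = 0/(-13 + 284*(-63)) = 0/(-13 - 17892) = 0/(-17905) = 0*(-1/17905) = 0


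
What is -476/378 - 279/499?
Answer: -24499/13473 ≈ -1.8184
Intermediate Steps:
-476/378 - 279/499 = -476*1/378 - 279*1/499 = -34/27 - 279/499 = -24499/13473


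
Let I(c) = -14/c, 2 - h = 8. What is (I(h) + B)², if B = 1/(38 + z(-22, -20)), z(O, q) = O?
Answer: 13225/2304 ≈ 5.7400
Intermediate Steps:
h = -6 (h = 2 - 1*8 = 2 - 8 = -6)
B = 1/16 (B = 1/(38 - 22) = 1/16 ≈ 0.062500)
(I(h) + B)² = (-14/(-6) + 1/16)² = (-14*(-⅙) + 1/16)² = (7/3 + 1/16)² = (115/48)² = 13225/2304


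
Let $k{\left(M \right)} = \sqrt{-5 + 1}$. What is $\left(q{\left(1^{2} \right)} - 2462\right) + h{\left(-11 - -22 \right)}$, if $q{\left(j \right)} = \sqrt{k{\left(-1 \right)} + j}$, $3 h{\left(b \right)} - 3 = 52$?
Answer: $- \frac{7331}{3} + \sqrt{1 + 2 i} \approx -2442.4 + 0.78615 i$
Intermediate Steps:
$k{\left(M \right)} = 2 i$ ($k{\left(M \right)} = \sqrt{-4} = 2 i$)
$h{\left(b \right)} = \frac{55}{3}$ ($h{\left(b \right)} = 1 + \frac{1}{3} \cdot 52 = 1 + \frac{52}{3} = \frac{55}{3}$)
$q{\left(j \right)} = \sqrt{j + 2 i}$ ($q{\left(j \right)} = \sqrt{2 i + j} = \sqrt{j + 2 i}$)
$\left(q{\left(1^{2} \right)} - 2462\right) + h{\left(-11 - -22 \right)} = \left(\sqrt{1^{2} + 2 i} - 2462\right) + \frac{55}{3} = \left(\sqrt{1 + 2 i} - 2462\right) + \frac{55}{3} = \left(-2462 + \sqrt{1 + 2 i}\right) + \frac{55}{3} = - \frac{7331}{3} + \sqrt{1 + 2 i}$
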